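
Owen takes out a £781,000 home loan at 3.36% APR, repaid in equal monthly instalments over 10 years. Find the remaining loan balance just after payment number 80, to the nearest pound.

With monthly rate i = 3.36%/12 = 0.0028000, the balance after k of n payments is P · [(1+i)^n − (1+i)^k] / [(1+i)^n − 1].
(1+0.0028000)^120 = 1.39868216 and (1+0.0028000)^80 = 1.25067948, so the balance is 781,000 × (1.39868216 − 1.25067948) / (1.39868216 − 1) = £289,930.44.

£289,930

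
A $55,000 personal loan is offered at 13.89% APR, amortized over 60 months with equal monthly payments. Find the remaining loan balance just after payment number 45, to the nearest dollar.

With monthly rate i = 13.89%/12 = 0.0115750, the balance after k of n payments is P · [(1+i)^n − (1+i)^k] / [(1+i)^n − 1].
(1+0.0115750)^60 = 1.99473524 and (1+0.0115750)^45 = 1.67847140, so the balance is 55,000 × (1.99473524 − 1.67847140) / (1.99473524 − 1) = $17,486.57.

$17,487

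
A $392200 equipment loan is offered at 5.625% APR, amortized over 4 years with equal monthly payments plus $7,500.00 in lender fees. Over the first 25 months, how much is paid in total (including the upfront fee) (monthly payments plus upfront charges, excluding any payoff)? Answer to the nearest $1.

Monthly rate = 5.625%/12 = 0.0046875; payment = 392,200 × 0.0046875 / (1 − (1+0.0046875)^−48) = $9,143.55.
Total outlay = 25 × $9,143.55 + $7,500.00 = $236,088.75.

$236,089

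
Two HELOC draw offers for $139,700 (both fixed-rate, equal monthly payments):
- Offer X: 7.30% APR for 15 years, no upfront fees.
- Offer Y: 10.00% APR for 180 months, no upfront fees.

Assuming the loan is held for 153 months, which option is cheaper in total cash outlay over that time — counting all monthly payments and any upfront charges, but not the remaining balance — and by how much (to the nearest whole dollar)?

Offer X by $33,968

Offer X: at 7.30% the monthly rate is 0.0060833, so the payment is 139,700 × 0.0060833 / (1 − 1.0060833^−180) = $1,279.21.
Offer Y: monthly rate = 10%/12 = 0.0083333; payment = 139,700 × 0.0083333 / (1 − (1+0.0083333)^−180) = $1,501.22.
Over 153 months: Offer X costs 153 × $1,279.21 = $195,719.13; Offer Y costs 153 × $1,501.22 = $229,686.66.
Offer X is cheaper by $229,686.66 − $195,719.13 = $33,967.53.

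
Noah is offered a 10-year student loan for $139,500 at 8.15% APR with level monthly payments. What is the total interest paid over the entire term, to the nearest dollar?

At 8.15% the monthly rate is 0.0067917, so the payment is 139,500 × 0.0067917 / (1 − 1.0067917^−120) = $1,703.60.
Total paid = 120 × $1,703.60 = $204,432.00; interest = $204,432.00 − $139,500 = $64,932.00.

$64,932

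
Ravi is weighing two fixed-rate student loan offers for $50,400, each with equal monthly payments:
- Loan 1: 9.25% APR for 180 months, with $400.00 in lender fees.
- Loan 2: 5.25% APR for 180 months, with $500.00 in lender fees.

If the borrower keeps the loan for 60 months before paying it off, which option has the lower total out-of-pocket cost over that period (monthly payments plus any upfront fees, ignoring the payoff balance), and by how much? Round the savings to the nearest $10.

Loan 2 by $6,710

Loan 1: at 9.25% the monthly rate is 0.0077083, so the payment is 50,400 × 0.0077083 / (1 − 1.0077083^−180) = $518.71.
Loan 2: at 5.25% the monthly rate is 0.0043750, so the payment is 50,400 × 0.0043750 / (1 − 1.0043750^−180) = $405.15.
Over 60 months: Loan 1 costs 60 × $518.71 + $400.00 = $31,522.60; Loan 2 costs 60 × $405.15 + $500.00 = $24,809.00.
Loan 2 is cheaper by $31,522.60 − $24,809.00 = $6,713.60.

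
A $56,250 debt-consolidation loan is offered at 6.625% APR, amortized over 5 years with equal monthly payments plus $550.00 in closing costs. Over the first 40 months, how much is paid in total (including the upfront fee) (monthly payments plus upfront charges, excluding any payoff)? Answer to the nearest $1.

At 6.625% the monthly rate is 0.0055208, so the payment is 56,250 × 0.0055208 / (1 − 1.0055208^−60) = $1,103.89.
Total outlay = 40 × $1,103.89 + $550.00 = $44,705.60.

$44,706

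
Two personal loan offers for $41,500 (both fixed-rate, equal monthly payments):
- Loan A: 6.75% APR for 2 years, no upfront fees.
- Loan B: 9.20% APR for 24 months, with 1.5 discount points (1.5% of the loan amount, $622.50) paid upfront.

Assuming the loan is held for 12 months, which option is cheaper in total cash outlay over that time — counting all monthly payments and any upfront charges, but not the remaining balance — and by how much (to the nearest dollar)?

Loan A: at 6.75% the monthly rate is 0.0056250, so the payment is 41,500 × 0.0056250 / (1 − 1.0056250^−24) = $1,853.36.
Loan B: monthly rate = 9.2%/12 = 0.0076667; payment = 41,500 × 0.0076667 / (1 − (1+0.0076667)^−24) = $1,899.73.
Over 12 months: Loan A costs 12 × $1,853.36 = $22,240.32; Loan B costs 12 × $1,899.73 + $622.50 = $23,419.26.
Loan A is cheaper by $23,419.26 − $22,240.32 = $1,178.94.

Loan A by $1,179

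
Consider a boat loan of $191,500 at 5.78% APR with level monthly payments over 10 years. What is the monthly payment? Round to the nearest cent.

$2,104.95

At 5.78% the monthly rate is 0.0048167, so the payment is 191,500 × 0.0048167 / (1 − 1.0048167^−120) = $2,104.95.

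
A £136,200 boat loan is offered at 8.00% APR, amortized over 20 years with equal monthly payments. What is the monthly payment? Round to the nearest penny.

Monthly rate = 8%/12 = 0.0066667; payment = 136,200 × 0.0066667 / (1 − (1+0.0066667)^−240) = £1,139.23.

£1,139.23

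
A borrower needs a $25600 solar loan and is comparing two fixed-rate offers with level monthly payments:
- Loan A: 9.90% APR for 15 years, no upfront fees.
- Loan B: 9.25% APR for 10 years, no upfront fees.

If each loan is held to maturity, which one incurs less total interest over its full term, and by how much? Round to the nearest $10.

Loan B by $9,900

Loan A: at 9.90% the monthly rate is 0.0082500, so the payment is 25,600 × 0.0082500 / (1 − 1.0082500^−180) = $273.53.
Total interest on Loan A = 180 × $273.53 − $25,600 = $23,635.40.
Loan B: at 9.25% the monthly rate is 0.0077083, so the payment is 25,600 × 0.0077083 / (1 − 1.0077083^−120) = $327.76.
Total interest on Loan B = 120 × $327.76 − $25,600 = $13,731.20.
Loan B is lower by $9,904.20.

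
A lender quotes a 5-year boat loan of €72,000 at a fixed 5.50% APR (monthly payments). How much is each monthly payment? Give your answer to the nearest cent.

Monthly rate = 5.5%/12 = 0.0045833; payment = 72,000 × 0.0045833 / (1 − (1+0.0045833)^−60) = €1,375.28.

€1,375.28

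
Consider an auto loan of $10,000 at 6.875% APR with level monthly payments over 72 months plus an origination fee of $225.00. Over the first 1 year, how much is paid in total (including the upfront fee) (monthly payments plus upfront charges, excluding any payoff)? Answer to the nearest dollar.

$2,264

At 6.875% the monthly rate is 0.0057292, so the payment is 10,000 × 0.0057292 / (1 − 1.0057292^−72) = $169.89.
Total outlay = 12 × $169.89 + $225.00 = $2,263.68.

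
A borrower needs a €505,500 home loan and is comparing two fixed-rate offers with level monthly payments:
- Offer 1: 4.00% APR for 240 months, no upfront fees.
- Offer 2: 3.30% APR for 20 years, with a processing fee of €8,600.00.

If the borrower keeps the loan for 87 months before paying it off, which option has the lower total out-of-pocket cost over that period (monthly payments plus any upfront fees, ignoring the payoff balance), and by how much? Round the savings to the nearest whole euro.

Offer 2 by €7,340

Offer 1: at 4.00% the monthly rate is 0.0033333, so the payment is 505,500 × 0.0033333 / (1 − 1.0033333^−240) = €3,063.23.
Offer 2: at 3.30% the monthly rate is 0.0027500, so the payment is 505,500 × 0.0027500 / (1 − 1.0027500^−240) = €2,880.01.
Over 87 months: Offer 1 costs 87 × €3,063.23 = €266,501.01; Offer 2 costs 87 × €2,880.01 + €8,600.00 = €259,160.87.
Offer 2 is cheaper by €266,501.01 − €259,160.87 = €7,340.14.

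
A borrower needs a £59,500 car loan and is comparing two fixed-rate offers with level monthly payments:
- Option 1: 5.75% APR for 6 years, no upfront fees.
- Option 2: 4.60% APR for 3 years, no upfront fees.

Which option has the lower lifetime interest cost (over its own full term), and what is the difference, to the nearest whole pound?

Option 1: at 5.75% the monthly rate is 0.0047917, so the payment is 59,500 × 0.0047917 / (1 − 1.0047917^−72) = £979.08.
Total interest on Option 1 = 72 × £979.08 − £59,500 = £10,993.76.
Option 2: monthly rate = 4.6%/12 = 0.0038333; payment = 59,500 × 0.0038333 / (1 − (1+0.0038333)^−36) = £1,772.60.
Total interest on Option 2 = 36 × £1,772.60 − £59,500 = £4,313.60.
Option 2 is lower by £6,680.16.

Option 2 by £6,680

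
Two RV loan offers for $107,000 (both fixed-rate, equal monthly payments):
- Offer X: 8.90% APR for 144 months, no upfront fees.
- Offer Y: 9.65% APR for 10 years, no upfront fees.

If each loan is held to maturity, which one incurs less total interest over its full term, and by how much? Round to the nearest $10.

Offer X: at 8.90% the monthly rate is 0.0074167, so the payment is 107,000 × 0.0074167 / (1 − 1.0074167^−144) = $1,211.67.
Total interest on Offer X = 144 × $1,211.67 − $107,000 = $67,480.48.
Offer Y: monthly rate = 9.65%/12 = 0.0080417; payment = 107,000 × 0.0080417 / (1 − (1+0.0080417)^−120) = $1,393.36.
Total interest on Offer Y = 120 × $1,393.36 − $107,000 = $60,203.20.
Offer Y is lower by $7,277.28.

Offer Y by $7,280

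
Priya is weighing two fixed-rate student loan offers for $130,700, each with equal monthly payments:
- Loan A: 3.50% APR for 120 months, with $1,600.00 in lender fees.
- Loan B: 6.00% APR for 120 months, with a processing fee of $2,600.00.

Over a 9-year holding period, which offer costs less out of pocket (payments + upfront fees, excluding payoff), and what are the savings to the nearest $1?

Loan A by $18,129

Loan A: monthly rate = 3.5%/12 = 0.0029167; payment = 130,700 × 0.0029167 / (1 − (1+0.0029167)^−120) = $1,292.44.
Loan B: monthly rate = 6%/12 = 0.0050000; payment = 130,700 × 0.0050000 / (1 − (1+0.0050000)^−120) = $1,451.04.
Over 108 months: Loan A costs 108 × $1,292.44 + $1,600.00 = $141,183.52; Loan B costs 108 × $1,451.04 + $2,600.00 = $159,312.32.
Loan A is cheaper by $159,312.32 − $141,183.52 = $18,128.80.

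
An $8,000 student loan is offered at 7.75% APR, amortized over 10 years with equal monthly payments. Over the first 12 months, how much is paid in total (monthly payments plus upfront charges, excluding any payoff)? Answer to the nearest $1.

At 7.75% the monthly rate is 0.0064583, so the payment is 8,000 × 0.0064583 / (1 − 1.0064583^−120) = $96.01.
Total outlay = 12 × $96.01 = $1,152.12.

$1,152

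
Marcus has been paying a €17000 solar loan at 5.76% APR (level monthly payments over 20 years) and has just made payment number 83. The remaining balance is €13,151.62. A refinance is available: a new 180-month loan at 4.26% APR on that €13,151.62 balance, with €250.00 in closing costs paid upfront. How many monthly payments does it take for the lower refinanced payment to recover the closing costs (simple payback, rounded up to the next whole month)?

13 months

Current payment = 17,000 × 5.76%/12 / (1 − (1+0.0048000)^−240) = €119.45.
Refinanced payment = 13,151.62 × 0.0035500 / (1 − (1+0.0035500)^−180) = €99.00.
Monthly savings = €119.45 − €99.00 = €20.45.
Break-even = €250.00 / €20.45 = 12.22 → 13 months.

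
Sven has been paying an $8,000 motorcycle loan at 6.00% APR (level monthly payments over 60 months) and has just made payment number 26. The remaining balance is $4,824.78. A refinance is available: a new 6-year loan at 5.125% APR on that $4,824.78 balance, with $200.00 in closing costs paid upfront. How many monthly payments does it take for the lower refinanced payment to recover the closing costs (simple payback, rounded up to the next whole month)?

Current payment = 8,000 × 6%/12 / (1 − (1+0.0050000)^−60) = $154.66.
Refinanced payment = 4,824.78 × 0.0042708 / (1 − (1+0.0042708)^−72) = $77.98.
Monthly savings = $154.66 − $77.98 = $76.68.
Break-even = $200.00 / $76.68 = 2.61 → 3 months.

3 months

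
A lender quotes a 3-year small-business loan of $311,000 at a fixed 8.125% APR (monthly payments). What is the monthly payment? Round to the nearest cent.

$9,763.55

Monthly rate = 8.125%/12 = 0.0067708; payment = 311,000 × 0.0067708 / (1 − (1+0.0067708)^−36) = $9,763.55.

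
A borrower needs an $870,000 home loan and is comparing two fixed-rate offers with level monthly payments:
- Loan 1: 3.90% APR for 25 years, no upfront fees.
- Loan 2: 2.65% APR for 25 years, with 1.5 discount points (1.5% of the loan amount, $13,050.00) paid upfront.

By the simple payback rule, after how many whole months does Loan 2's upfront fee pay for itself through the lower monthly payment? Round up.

Loan 1: at 3.90% the monthly rate is 0.0032500, so the payment is 870,000 × 0.0032500 / (1 − 1.0032500^−300) = $4,544.28.
Loan 2: at 2.65% the monthly rate is 0.0022083, so the payment is 870,000 × 0.0022083 / (1 − 1.0022083^−300) = $3,969.01.
Monthly savings = $4,544.28 − $3,969.01 = $575.27.
Break-even = $13,050.00 / $575.27 = 22.69 → 23 months.

23 months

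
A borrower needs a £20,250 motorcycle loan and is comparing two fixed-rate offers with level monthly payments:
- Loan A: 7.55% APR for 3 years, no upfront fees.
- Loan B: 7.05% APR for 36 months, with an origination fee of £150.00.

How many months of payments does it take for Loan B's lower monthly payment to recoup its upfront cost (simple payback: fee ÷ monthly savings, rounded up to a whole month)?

Loan A: at 7.55% the monthly rate is 0.0062917, so the payment is 20,250 × 0.0062917 / (1 − 1.0062917^−36) = £630.37.
Loan B: monthly rate = 7.05%/12 = 0.0058750; payment = 20,250 × 0.0058750 / (1 − (1+0.0058750)^−36) = £625.72.
Monthly savings = £630.37 − £625.72 = £4.65.
Break-even = £150.00 / £4.65 = 32.26 → 33 months.

33 months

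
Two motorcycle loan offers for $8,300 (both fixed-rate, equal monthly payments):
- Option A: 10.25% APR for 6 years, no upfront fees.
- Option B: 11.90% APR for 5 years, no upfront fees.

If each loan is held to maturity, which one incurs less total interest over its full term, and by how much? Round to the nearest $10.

Option A: monthly rate = 10.25%/12 = 0.0085417; payment = 8,300 × 0.0085417 / (1 − (1+0.0085417)^−72) = $154.81.
Total interest on Option A = 72 × $154.81 − $8,300 = $2,846.32.
Option B: monthly rate = 11.9%/12 = 0.0099167; payment = 8,300 × 0.0099167 / (1 − (1+0.0099167)^−60) = $184.21.
Total interest on Option B = 60 × $184.21 − $8,300 = $2,752.60.
Option B is lower by $93.72.

Option B by $90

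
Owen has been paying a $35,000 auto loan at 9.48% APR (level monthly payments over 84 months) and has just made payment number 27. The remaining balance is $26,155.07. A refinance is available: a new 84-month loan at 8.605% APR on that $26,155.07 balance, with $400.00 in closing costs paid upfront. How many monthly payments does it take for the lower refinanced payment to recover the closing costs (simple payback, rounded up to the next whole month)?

Current payment = 35,000 × 9.48%/12 / (1 − (1+0.0079000)^−84) = $571.68.
Refinanced payment = 26,155.07 × 0.0071708 / (1 − (1+0.0071708)^−84) = $415.59.
Monthly savings = $571.68 − $415.59 = $156.09.
Break-even = $400.00 / $156.09 = 2.56 → 3 months.

3 months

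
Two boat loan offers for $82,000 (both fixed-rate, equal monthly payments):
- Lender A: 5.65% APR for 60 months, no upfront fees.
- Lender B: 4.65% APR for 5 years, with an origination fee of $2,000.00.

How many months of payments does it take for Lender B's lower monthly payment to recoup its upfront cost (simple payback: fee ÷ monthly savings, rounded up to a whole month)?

Lender A: at 5.65% the monthly rate is 0.0047083, so the payment is 82,000 × 0.0047083 / (1 − 1.0047083^−60) = $1,571.98.
Lender B: monthly rate = 4.65%/12 = 0.0038750; payment = 82,000 × 0.0038750 / (1 − (1+0.0038750)^−60) = $1,534.33.
Monthly savings = $1,571.98 − $1,534.33 = $37.65.
Break-even = $2,000.00 / $37.65 = 53.12 → 54 months.

54 months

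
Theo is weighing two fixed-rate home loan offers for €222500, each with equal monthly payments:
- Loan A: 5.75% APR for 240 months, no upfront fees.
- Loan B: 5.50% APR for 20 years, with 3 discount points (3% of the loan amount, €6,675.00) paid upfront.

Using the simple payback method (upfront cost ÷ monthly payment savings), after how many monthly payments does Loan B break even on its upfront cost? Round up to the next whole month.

212 months

Loan A: monthly rate = 5.75%/12 = 0.0047917; payment = 222,500 × 0.0047917 / (1 − (1+0.0047917)^−240) = €1,562.14.
Loan B: at 5.50% the monthly rate is 0.0045833, so the payment is 222,500 × 0.0045833 / (1 − 1.0045833^−240) = €1,530.55.
Monthly savings = €1,562.14 − €1,530.55 = €31.59.
Break-even = €6,675.00 / €31.59 = 211.30 → 212 months.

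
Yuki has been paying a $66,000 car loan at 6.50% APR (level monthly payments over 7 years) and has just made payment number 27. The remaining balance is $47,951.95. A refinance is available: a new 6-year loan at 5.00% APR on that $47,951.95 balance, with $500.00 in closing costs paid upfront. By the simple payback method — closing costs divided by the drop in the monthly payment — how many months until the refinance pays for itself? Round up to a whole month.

Current payment = 66,000 × 6.5%/12 / (1 − (1+0.0054167)^−84) = $980.06.
Refinanced payment = 47,951.95 × 0.0041667 / (1 − (1+0.0041667)^−72) = $772.26.
Monthly savings = $980.06 − $772.26 = $207.80.
Break-even = $500.00 / $207.80 = 2.41 → 3 months.

3 months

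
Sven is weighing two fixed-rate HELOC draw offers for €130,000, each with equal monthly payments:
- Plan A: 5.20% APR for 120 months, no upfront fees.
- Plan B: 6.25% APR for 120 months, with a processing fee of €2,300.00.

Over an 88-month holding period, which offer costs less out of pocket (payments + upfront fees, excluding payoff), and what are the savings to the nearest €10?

Plan A by €8,290

Plan A: monthly rate = 5.2%/12 = 0.0043333; payment = 130,000 × 0.0043333 / (1 − (1+0.0043333)^−120) = €1,391.60.
Plan B: monthly rate = 6.25%/12 = 0.0052083; payment = 130,000 × 0.0052083 / (1 − (1+0.0052083)^−120) = €1,459.64.
Over 88 months: Plan A costs 88 × €1,391.60 = €122,460.80; Plan B costs 88 × €1,459.64 + €2,300.00 = €130,748.32.
Plan A is cheaper by €130,748.32 − €122,460.80 = €8,287.52.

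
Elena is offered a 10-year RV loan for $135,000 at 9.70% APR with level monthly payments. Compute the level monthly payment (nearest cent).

At 9.70% the monthly rate is 0.0080833, so the payment is 135,000 × 0.0080833 / (1 − 1.0080833^−120) = $1,761.68.

$1,761.68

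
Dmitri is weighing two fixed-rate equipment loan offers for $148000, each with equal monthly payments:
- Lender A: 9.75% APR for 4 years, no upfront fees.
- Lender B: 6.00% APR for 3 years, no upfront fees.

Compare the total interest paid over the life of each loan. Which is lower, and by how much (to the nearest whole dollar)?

Lender B by $17,236

Lender A: at 9.75% the monthly rate is 0.0081250, so the payment is 148,000 × 0.0081250 / (1 − 1.0081250^−48) = $3,735.92.
Total interest on Lender A = 48 × $3,735.92 − $148,000 = $31,324.16.
Lender B: at 6.00% the monthly rate is 0.0050000, so the payment is 148,000 × 0.0050000 / (1 − 1.0050000^−36) = $4,502.45.
Total interest on Lender B = 36 × $4,502.45 − $148,000 = $14,088.20.
Lender B is lower by $17,235.96.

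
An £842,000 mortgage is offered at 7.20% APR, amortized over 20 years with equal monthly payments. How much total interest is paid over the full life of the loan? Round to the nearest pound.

Monthly rate = 7.2%/12 = 0.0060000; payment = 842,000 × 0.0060000 / (1 − (1+0.0060000)^−240) = £6,629.48.
Total paid = 240 × £6,629.48 = £1,591,075.20; interest = £1,591,075.20 − £842,000 = £749,075.20.

£749,075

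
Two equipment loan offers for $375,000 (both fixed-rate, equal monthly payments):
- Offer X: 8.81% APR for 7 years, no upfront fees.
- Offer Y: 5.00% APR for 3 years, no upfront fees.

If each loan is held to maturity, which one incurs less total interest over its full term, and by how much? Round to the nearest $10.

Offer Y by $99,170

Offer X: monthly rate = 8.81%/12 = 0.0073417; payment = 375,000 × 0.0073417 / (1 − (1+0.0073417)^−84) = $5,997.31.
Total interest on Offer X = 84 × $5,997.31 − $375,000 = $128,774.04.
Offer Y: at 5.00% the monthly rate is 0.0041667, so the payment is 375,000 × 0.0041667 / (1 − 1.0041667^−36) = $11,239.09.
Total interest on Offer Y = 36 × $11,239.09 − $375,000 = $29,607.24.
Offer Y is lower by $99,166.80.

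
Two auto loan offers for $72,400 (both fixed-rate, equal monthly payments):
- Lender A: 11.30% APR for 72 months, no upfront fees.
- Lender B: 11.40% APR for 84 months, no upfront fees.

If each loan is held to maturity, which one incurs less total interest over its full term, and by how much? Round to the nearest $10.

Lender A: monthly rate = 11.3%/12 = 0.0094167; payment = 72,400 × 0.0094167 / (1 − (1+0.0094167)^−72) = $1,389.22.
Total interest on Lender A = 72 × $1,389.22 − $72,400 = $27,623.84.
Lender B: at 11.40% the monthly rate is 0.0095000, so the payment is 72,400 × 0.0095000 / (1 − 1.0095000^−84) = $1,254.94.
Total interest on Lender B = 84 × $1,254.94 − $72,400 = $33,014.96.
Lender A is lower by $5,391.12.

Lender A by $5,390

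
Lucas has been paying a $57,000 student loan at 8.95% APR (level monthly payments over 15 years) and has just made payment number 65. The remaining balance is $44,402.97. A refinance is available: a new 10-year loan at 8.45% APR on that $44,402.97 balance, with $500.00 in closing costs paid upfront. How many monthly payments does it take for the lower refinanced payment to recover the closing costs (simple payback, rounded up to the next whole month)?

Current payment = 57,000 × 8.95%/12 / (1 − (1+0.0074583)^−180) = $576.44.
Refinanced payment = 44,402.97 × 0.0070417 / (1 − (1+0.0070417)^−120) = $549.35.
Monthly savings = $576.44 − $549.35 = $27.09.
Break-even = $500.00 / $27.09 = 18.46 → 19 months.

19 months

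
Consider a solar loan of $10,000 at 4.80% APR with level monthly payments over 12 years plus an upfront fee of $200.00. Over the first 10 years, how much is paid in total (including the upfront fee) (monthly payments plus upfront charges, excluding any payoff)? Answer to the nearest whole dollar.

$11,179

Monthly rate = 4.8%/12 = 0.0040000; payment = 10,000 × 0.0040000 / (1 − (1+0.0040000)^−144) = $91.49.
Total outlay = 120 × $91.49 + $200.00 = $11,178.80.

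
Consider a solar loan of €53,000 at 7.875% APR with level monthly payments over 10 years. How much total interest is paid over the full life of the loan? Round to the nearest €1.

€23,745

Monthly rate = 7.875%/12 = 0.0065625; payment = 53,000 × 0.0065625 / (1 − (1+0.0065625)^−120) = €639.54.
Total paid = 120 × €639.54 = €76,744.80; interest = €76,744.80 − €53,000 = €23,744.80.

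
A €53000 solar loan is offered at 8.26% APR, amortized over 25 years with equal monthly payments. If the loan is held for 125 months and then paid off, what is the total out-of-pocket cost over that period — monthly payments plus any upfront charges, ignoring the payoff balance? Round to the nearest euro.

€52,279

Monthly rate = 8.26%/12 = 0.0068833; payment = 53,000 × 0.0068833 / (1 − (1+0.0068833)^−300) = €418.23.
Total outlay = 125 × €418.23 = €52,278.75.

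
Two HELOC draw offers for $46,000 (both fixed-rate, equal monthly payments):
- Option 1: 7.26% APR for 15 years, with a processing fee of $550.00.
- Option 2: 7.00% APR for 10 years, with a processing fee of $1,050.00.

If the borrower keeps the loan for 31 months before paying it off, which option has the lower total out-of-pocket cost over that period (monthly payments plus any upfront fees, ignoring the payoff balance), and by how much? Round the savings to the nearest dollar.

Option 1 by $4,032

Option 1: monthly rate = 7.26%/12 = 0.0060500; payment = 46,000 × 0.0060500 / (1 − (1+0.0060500)^−180) = $420.18.
Option 2: monthly rate = 7%/12 = 0.0058333; payment = 46,000 × 0.0058333 / (1 − (1+0.0058333)^−120) = $534.10.
Over 31 months: Option 1 costs 31 × $420.18 + $550.00 = $13,575.58; Option 2 costs 31 × $534.10 + $1,050.00 = $17,607.10.
Option 1 is cheaper by $17,607.10 − $13,575.58 = $4,031.52.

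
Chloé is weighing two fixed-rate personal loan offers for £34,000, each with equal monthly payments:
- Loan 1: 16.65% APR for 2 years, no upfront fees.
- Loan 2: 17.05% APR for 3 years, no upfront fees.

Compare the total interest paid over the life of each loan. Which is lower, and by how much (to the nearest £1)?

Loan 1: monthly rate = 16.65%/12 = 0.0138750; payment = 34,000 × 0.0138750 / (1 − (1+0.0138750)^−24) = £1,675.32.
Total interest on Loan 1 = 24 × £1,675.32 − £34,000 = £6,207.68.
Loan 2: at 17.05% the monthly rate is 0.0142083, so the payment is 34,000 × 0.0142083 / (1 − 1.0142083^−36) = £1,213.04.
Total interest on Loan 2 = 36 × £1,213.04 − £34,000 = £9,669.44.
Loan 1 is lower by £3,461.76.

Loan 1 by £3,462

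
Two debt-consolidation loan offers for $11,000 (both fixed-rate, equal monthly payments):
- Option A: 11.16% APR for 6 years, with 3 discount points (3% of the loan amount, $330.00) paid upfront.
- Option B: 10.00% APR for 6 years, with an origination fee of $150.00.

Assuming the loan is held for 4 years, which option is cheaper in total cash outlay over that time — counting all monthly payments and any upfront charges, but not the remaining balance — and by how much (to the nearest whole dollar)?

Option B by $492

Option A: monthly rate = 11.16%/12 = 0.0093000; payment = 11,000 × 0.0093000 / (1 − (1+0.0093000)^−72) = $210.28.
Option B: monthly rate = 10%/12 = 0.0083333; payment = 11,000 × 0.0083333 / (1 − (1+0.0083333)^−72) = $203.78.
Over 48 months: Option A costs 48 × $210.28 + $330.00 = $10,423.44; Option B costs 48 × $203.78 + $150.00 = $9,931.44.
Option B is cheaper by $10,423.44 − $9,931.44 = $492.00.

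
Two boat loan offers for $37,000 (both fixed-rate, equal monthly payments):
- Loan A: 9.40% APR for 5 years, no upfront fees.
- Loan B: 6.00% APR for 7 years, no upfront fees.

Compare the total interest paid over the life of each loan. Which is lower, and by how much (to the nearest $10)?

Loan B by $1,110

Loan A: at 9.40% the monthly rate is 0.0078333, so the payment is 37,000 × 0.0078333 / (1 − 1.0078333^−60) = $775.26.
Total interest on Loan A = 60 × $775.26 − $37,000 = $9,515.60.
Loan B: monthly rate = 6%/12 = 0.0050000; payment = 37,000 × 0.0050000 / (1 − (1+0.0050000)^−84) = $540.52.
Total interest on Loan B = 84 × $540.52 − $37,000 = $8,403.68.
Loan B is lower by $1,111.92.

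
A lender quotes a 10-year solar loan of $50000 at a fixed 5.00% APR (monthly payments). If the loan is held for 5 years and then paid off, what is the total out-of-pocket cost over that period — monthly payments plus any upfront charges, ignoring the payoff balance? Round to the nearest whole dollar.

At 5.00% the monthly rate is 0.0041667, so the payment is 50,000 × 0.0041667 / (1 − 1.0041667^−120) = $530.33.
Total outlay = 60 × $530.33 = $31,819.80.

$31,820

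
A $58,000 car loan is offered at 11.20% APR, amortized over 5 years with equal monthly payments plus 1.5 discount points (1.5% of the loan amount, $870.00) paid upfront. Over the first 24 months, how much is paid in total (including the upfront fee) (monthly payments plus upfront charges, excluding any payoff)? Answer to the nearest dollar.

$31,274

Monthly rate = 11.2%/12 = 0.0093333; payment = 58,000 × 0.0093333 / (1 − (1+0.0093333)^−60) = $1,266.85.
Total outlay = 24 × $1,266.85 + $870.00 = $31,274.40.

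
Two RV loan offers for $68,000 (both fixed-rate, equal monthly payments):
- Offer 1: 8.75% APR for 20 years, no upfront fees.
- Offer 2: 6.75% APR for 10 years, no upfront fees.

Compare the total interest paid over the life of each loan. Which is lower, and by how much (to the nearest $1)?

Offer 2 by $50,525

Offer 1: monthly rate = 8.75%/12 = 0.0072917; payment = 68,000 × 0.0072917 / (1 − (1+0.0072917)^−240) = $600.92.
Total interest on Offer 1 = 240 × $600.92 − $68,000 = $76,220.80.
Offer 2: at 6.75% the monthly rate is 0.0056250, so the payment is 68,000 × 0.0056250 / (1 − 1.0056250^−120) = $780.80.
Total interest on Offer 2 = 120 × $780.80 − $68,000 = $25,696.00.
Offer 2 is lower by $50,524.80.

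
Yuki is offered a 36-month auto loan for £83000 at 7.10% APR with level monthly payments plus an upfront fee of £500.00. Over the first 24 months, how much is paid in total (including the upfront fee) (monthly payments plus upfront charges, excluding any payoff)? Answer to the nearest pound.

£62,098

Monthly rate = 7.1%/12 = 0.0059167; payment = 83,000 × 0.0059167 / (1 − (1+0.0059167)^−36) = £2,566.60.
Total outlay = 24 × £2,566.60 + £500.00 = £62,098.40.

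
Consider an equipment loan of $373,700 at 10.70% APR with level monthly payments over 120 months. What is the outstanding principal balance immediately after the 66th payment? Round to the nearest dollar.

With monthly rate i = 10.7%/12 = 0.0089167, the balance after k of n payments is P · [(1+i)^n − (1+i)^k] / [(1+i)^n − 1].
(1+0.0089167)^120 = 2.90158678 and (1+0.0089167)^66 = 1.79659241, so the balance is 373,700 × (2.90158678 − 1.79659241) / (2.90158678 − 1) = $217,153.59.

$217,154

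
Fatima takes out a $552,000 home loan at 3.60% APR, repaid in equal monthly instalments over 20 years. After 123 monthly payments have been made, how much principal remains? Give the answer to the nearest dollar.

With monthly rate i = 3.6%/12 = 0.0030000, the balance after k of n payments is P · [(1+i)^n − (1+i)^k] / [(1+i)^n − 1].
(1+0.0030000)^240 = 2.05222004 and (1+0.0030000)^123 = 1.44548890, so the balance is 552,000 × (2.05222004 − 1.44548890) / (2.05222004 − 1) = $318,294.25.

$318,294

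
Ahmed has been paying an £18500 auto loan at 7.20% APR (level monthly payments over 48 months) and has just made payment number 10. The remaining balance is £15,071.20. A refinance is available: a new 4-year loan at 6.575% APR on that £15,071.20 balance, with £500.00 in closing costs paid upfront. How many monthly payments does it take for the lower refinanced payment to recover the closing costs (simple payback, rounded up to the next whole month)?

Current payment = 18,500 × 7.2%/12 / (1 − (1+0.0060000)^−48) = £444.72.
Refinanced payment = 15,071.20 × 0.0054792 / (1 − (1+0.0054792)^−48) = £357.93.
Monthly savings = £444.72 − £357.93 = £86.79.
Break-even = £500.00 / £86.79 = 5.76 → 6 months.

6 months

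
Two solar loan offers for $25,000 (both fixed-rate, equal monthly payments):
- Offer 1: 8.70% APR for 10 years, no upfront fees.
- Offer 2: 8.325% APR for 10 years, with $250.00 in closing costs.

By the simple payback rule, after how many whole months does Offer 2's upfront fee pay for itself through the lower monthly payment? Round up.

50 months

Offer 1: at 8.70% the monthly rate is 0.0072500, so the payment is 25,000 × 0.0072500 / (1 − 1.0072500^−120) = $312.64.
Offer 2: at 8.325% the monthly rate is 0.0069375, so the payment is 25,000 × 0.0069375 / (1 − 1.0069375^−120) = $307.63.
Monthly savings = $312.64 − $307.63 = $5.01.
Break-even = $250.00 / $5.01 = 49.90 → 50 months.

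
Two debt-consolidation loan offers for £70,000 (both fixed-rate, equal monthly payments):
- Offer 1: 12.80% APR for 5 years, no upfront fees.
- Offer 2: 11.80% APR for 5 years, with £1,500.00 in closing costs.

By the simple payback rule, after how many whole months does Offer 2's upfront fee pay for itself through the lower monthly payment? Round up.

Offer 1: at 12.80% the monthly rate is 0.0106667, so the payment is 70,000 × 0.0106667 / (1 − 1.0106667^−60) = £1,585.56.
Offer 2: at 11.80% the monthly rate is 0.0098333, so the payment is 70,000 × 0.0098333 / (1 − 1.0098333^−60) = £1,550.05.
Monthly savings = £1,585.56 − £1,550.05 = £35.51.
Break-even = £1,500.00 / £35.51 = 42.24 → 43 months.

43 months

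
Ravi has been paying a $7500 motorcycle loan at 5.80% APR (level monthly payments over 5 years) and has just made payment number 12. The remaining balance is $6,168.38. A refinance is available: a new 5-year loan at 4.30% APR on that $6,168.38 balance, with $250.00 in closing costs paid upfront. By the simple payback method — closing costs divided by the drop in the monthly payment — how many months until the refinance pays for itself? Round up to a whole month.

9 months

Current payment = 7,500 × 5.8%/12 / (1 − (1+0.0048333)^−60) = $144.30.
Refinanced payment = 6,168.38 × 0.0035833 / (1 − (1+0.0035833)^−60) = $114.44.
Monthly savings = $144.30 − $114.44 = $29.86.
Break-even = $250.00 / $29.86 = 8.37 → 9 months.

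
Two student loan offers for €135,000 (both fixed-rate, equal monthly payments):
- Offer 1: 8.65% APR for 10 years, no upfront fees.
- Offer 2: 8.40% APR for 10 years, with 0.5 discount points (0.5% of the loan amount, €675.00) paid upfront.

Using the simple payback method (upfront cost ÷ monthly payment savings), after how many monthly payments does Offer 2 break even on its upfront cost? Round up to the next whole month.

38 months

Offer 1: at 8.65% the monthly rate is 0.0072083, so the payment is 135,000 × 0.0072083 / (1 − 1.0072083^−120) = €1,684.66.
Offer 2: at 8.40% the monthly rate is 0.0070000, so the payment is 135,000 × 0.0070000 / (1 − 1.0070000^−120) = €1,666.60.
Monthly savings = €1,684.66 − €1,666.60 = €18.06.
Break-even = €675.00 / €18.06 = 37.38 → 38 months.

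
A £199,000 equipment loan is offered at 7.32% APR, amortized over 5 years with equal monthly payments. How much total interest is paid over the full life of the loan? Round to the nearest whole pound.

£39,233

Monthly rate = 7.32%/12 = 0.0061000; payment = 199,000 × 0.0061000 / (1 − (1+0.0061000)^−60) = £3,970.55.
Total paid = 60 × £3,970.55 = £238,233.00; interest = £238,233.00 − £199,000 = £39,233.00.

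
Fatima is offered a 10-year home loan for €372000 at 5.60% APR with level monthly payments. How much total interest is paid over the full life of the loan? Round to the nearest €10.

At 5.60% the monthly rate is 0.0046667, so the payment is 372,000 × 0.0046667 / (1 − 1.0046667^−120) = €4,055.64.
Total paid = 120 × €4,055.64 = €486,676.80; interest = €486,676.80 − €372,000 = €114,676.80.

€114,680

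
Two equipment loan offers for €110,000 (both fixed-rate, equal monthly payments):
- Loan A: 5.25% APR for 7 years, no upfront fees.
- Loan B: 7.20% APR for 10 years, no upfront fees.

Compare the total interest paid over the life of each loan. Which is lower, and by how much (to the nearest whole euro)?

Loan A: monthly rate = 5.25%/12 = 0.0043750; payment = 110,000 × 0.0043750 / (1 − (1+0.0043750)^−84) = €1,567.68.
Total interest on Loan A = 84 × €1,567.68 − €110,000 = €21,685.12.
Loan B: at 7.20% the monthly rate is 0.0060000, so the payment is 110,000 × 0.0060000 / (1 − 1.0060000^−120) = €1,288.56.
Total interest on Loan B = 120 × €1,288.56 − €110,000 = €44,627.20.
Loan A is lower by €22,942.08.

Loan A by €22,942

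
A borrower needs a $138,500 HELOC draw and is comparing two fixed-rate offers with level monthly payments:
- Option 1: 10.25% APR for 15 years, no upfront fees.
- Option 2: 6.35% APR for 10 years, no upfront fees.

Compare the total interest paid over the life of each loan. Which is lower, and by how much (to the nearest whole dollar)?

Option 1: at 10.25% the monthly rate is 0.0085417, so the payment is 138,500 × 0.0085417 / (1 − 1.0085417^−180) = $1,509.58.
Total interest on Option 1 = 180 × $1,509.58 − $138,500 = $133,224.40.
Option 2: monthly rate = 6.35%/12 = 0.0052917; payment = 138,500 × 0.0052917 / (1 − (1+0.0052917)^−120) = $1,562.09.
Total interest on Option 2 = 120 × $1,562.09 − $138,500 = $48,950.80.
Option 2 is lower by $84,273.60.

Option 2 by $84,274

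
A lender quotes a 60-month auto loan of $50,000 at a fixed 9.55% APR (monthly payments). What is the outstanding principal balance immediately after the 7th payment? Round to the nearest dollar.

$45,316

With monthly rate i = 9.55%/12 = 0.0079583, the balance after k of n payments is P · [(1+i)^n − (1+i)^k] / [(1+i)^n − 1].
(1+0.0079583)^60 = 1.60899534 and (1+0.0079583)^7 = 1.05705615, so the balance is 50,000 × (1.60899534 − 1.05705615) / (1.60899534 − 1) = $45,315.55.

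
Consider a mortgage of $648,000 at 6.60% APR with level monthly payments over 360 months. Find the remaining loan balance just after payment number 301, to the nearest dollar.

$208,030

With monthly rate i = 6.6%/12 = 0.0055000, the balance after k of n payments is P · [(1+i)^n − (1+i)^k] / [(1+i)^n − 1].
(1+0.0055000)^360 = 7.20355665 and (1+0.0055000)^301 = 5.21200177, so the balance is 648,000 × (7.20355665 − 5.21200177) / (7.20355665 − 1) = $208,030.27.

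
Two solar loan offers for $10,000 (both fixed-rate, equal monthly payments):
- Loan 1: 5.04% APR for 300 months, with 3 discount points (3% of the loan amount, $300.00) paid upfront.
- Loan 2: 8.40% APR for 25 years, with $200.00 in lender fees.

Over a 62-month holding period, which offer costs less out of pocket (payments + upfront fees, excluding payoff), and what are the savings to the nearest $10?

Loan 1 by $1,210

Loan 1: at 5.04% the monthly rate is 0.0042000, so the payment is 10,000 × 0.0042000 / (1 − 1.0042000^−300) = $58.69.
Loan 2: monthly rate = 8.4%/12 = 0.0070000; payment = 10,000 × 0.0070000 / (1 − (1+0.0070000)^−300) = $79.85.
Over 62 months: Loan 1 costs 62 × $58.69 + $300.00 = $3,938.78; Loan 2 costs 62 × $79.85 + $200.00 = $5,150.70.
Loan 1 is cheaper by $5,150.70 − $3,938.78 = $1,211.92.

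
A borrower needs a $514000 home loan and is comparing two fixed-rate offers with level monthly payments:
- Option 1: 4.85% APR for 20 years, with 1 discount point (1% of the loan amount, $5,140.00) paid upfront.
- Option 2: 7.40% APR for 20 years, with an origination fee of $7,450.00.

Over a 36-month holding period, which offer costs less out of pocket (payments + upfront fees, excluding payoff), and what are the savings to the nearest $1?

Option 1 by $29,657

Option 1: monthly rate = 4.85%/12 = 0.0040417; payment = 514,000 × 0.0040417 / (1 − (1+0.0040417)^−240) = $3,349.73.
Option 2: at 7.40% the monthly rate is 0.0061667, so the payment is 514,000 × 0.0061667 / (1 − 1.0061667^−240) = $4,109.38.
Over 36 months: Option 1 costs 36 × $3,349.73 + $5,140.00 = $125,730.28; Option 2 costs 36 × $4,109.38 + $7,450.00 = $155,387.68.
Option 1 is cheaper by $155,387.68 − $125,730.28 = $29,657.40.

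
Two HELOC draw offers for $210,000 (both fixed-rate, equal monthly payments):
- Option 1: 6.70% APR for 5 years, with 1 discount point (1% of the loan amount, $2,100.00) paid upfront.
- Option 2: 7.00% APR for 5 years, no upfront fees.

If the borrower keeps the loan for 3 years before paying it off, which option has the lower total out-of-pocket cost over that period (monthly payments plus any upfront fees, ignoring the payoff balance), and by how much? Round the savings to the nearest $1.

Option 2 by $1,032

Option 1: monthly rate = 6.7%/12 = 0.0055833; payment = 210,000 × 0.0055833 / (1 − (1+0.0055833)^−60) = $4,128.59.
Option 2: at 7.00% the monthly rate is 0.0058333, so the payment is 210,000 × 0.0058333 / (1 − 1.0058333^−60) = $4,158.25.
Over 36 months: Option 1 costs 36 × $4,128.59 + $2,100.00 = $150,729.24; Option 2 costs 36 × $4,158.25 = $149,697.00.
Option 2 is cheaper by $150,729.24 − $149,697.00 = $1,032.24.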